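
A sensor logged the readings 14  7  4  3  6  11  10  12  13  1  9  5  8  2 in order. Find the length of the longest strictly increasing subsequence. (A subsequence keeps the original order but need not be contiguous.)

5

Let dp[i] be the length of the longest such subsequence ending at index i:
i:      1  2  3  4  5  6  7  8  9 10 11 12 13 14
a[i]:  14  7  4  3  6 11 10 12 13  1  9  5  8  2
dp:     1  1  1  1  2  3  3  4  5  1  3  2  3  2
Maximum dp value is 5.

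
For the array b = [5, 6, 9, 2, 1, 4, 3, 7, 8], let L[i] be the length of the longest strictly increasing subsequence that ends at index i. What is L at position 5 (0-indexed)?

2

dp[i] = 1 + max{dp[j] : j<i, b[j]<b[i]} (or 1 if no such j):
i:     0 1 2 3 4 5 6 7 8
b[i]:  5 6 9 2 1 4 3 7 8
dp:    1 2 3 1 1 2 2 3 4
At index 5 the value is 2.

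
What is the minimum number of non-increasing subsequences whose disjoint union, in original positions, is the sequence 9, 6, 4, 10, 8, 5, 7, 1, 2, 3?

3

Place each on the leftmost legal pile:
9 → new pile 1 (tops now [9])
6 → pile 1 (tops now [6])
4 → pile 1 (tops now [4])
10 → new pile 2 (tops now [4, 10])
8 → pile 2 (tops now [4, 8])
5 → pile 2 (tops now [4, 5])
7 → new pile 3 (tops now [4, 5, 7])
1 → pile 1 (tops now [1, 5, 7])
2 → pile 2 (tops now [1, 2, 7])
3 → pile 3 (tops now [1, 2, 3])
Three piles.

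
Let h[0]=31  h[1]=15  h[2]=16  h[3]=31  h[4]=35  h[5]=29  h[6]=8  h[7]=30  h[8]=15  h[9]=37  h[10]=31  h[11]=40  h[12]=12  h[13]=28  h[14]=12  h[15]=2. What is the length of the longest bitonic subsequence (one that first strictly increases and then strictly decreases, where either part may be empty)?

inc[i] = longest strictly increasing subsequence ending at i; dec[i] = longest strictly decreasing subsequence starting at i:
i:      0  1  2  3  4  5  6  7  8  9 10 11 12 13 14 15
h[i]:  31 15 16 31 35 29  8 30 15 37 31 40 12 28 12  2
inc:    1  1  2  3  4  3  1  4  2  5  5  6  2  3  2  1
dec:    5  3  4  5  5  4  2  4  3  5  4  4  2  3  2  1
Best peak at i=9 (value 37): inc=5, dec=5, length 5+5−1 = 9.

9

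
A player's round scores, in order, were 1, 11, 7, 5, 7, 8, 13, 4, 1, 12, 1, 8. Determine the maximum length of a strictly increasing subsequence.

Let dp[i] be the length of the longest such subsequence ending at index i:
i:      1  2  3  4  5  6  7  8  9 10 11 12
a[i]:   1 11  7  5  7  8 13  4  1 12  1  8
dp:     1  2  2  2  3  4  5  2  1  5  1  4
Maximum dp value is 5.

5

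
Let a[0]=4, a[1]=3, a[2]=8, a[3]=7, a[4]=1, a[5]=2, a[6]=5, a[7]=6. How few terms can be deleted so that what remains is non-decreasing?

Fewest deletions = n − (longest non-decreasing subsequence).
Patience tails:
4 → extends → [4]
3 → replaces 4 → [3]
8 → extends → [3, 8]
7 → replaces 8 → [3, 7]
1 → replaces 3 → [1, 7]
2 → replaces 7 → [1, 2]
5 → extends → [1, 2, 5]
6 → extends → [1, 2, 5, 6]
Longest non-decreasing subsequence has length 4, so deletions = 8 − 4 = 4.

4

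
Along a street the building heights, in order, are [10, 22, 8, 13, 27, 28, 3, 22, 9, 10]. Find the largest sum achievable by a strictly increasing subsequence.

Let S[i] be the best sum of a strictly increasing subsequence ending at i:
i:      1  2  3  4  5  6  7  8  9 10
a[i]:  10 22  8 13 27 28  3 22  9 10
S:     10 32  8 23 59 87  3 45 17 27
Maximum is 87 (e.g. 10 + 22 + 27 + 28).

87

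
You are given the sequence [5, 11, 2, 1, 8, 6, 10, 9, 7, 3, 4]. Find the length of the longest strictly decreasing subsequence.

Let dp[i] be the longest strictly decreasing subsequence ending at i:
i:      1  2  3  4  5  6  7  8  9 10 11
a[i]:   5 11  2  1  8  6 10  9  7  3  4
dp:     1  1  2  3  2  3  2  3  4  5  5
Maximum is 5.

5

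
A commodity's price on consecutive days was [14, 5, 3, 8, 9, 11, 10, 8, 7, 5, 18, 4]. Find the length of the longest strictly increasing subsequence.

Let dp[i] be the length of the longest such subsequence ending at index i:
i:      1  2  3  4  5  6  7  8  9 10 11 12
a[i]:  14  5  3  8  9 11 10  8  7  5 18  4
dp:     1  1  1  2  3  4  4  2  2  2  5  2
Maximum dp value is 5.

5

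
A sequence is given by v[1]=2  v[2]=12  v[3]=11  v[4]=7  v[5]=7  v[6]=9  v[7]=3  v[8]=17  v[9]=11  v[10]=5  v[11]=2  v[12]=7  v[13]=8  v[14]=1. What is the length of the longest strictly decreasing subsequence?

6

Negate each value so 'decreasing' becomes 'increasing', then run patience tails on the negated sequence:
-2 → extends → [-2]
-12 → replaces -2 → [-12]
-11 → extends → [-12, -11]
-7 → extends → [-12, -11, -7]
-7 → already a tail → [-12, -11, -7]
-9 → replaces -7 → [-12, -11, -9]
-3 → extends → [-12, -11, -9, -3]
-17 → replaces -12 → [-17, -11, -9, -3]
-11 → already a tail → [-17, -11, -9, -3]
-5 → replaces -3 → [-17, -11, -9, -5]
-2 → extends → [-17, -11, -9, -5, -2]
-7 → replaces -5 → [-17, -11, -9, -7, -2]
-8 → replaces -7 → [-17, -11, -9, -8, -2]
-1 → extends → [-17, -11, -9, -8, -2, -1]
Six tails, so the longest strictly decreasing subsequence of the original has length 6.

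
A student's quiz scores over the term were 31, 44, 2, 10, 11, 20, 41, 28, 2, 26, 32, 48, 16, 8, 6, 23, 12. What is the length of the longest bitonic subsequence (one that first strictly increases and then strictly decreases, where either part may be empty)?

inc[i] = longest strictly increasing subsequence ending at i; dec[i] = longest strictly decreasing subsequence starting at i:
i:      1  2  3  4  5  6  7  8  9 10 11 12 13 14 15 16 17
a[i]:  31 44  2 10 11 20 41 28  2 26 32 48 16  8  6 23 12
inc:    1  2  1  2  3  4  5  5  1  5  6  7  4  2  2  5  4
dec:    6  7  1  3  3  4  6  5  1  4  4  4  3  2  1  2  1
Best peak at i=7 (value 41): inc=5, dec=6, length 5+6−1 = 10.

10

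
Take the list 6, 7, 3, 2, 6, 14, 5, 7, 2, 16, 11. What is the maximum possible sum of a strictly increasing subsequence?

Let S[i] be the best sum of a strictly increasing subsequence ending at i:
i:      1  2  3  4  5  6  7  8  9 10 11
a[i]:   6  7  3  2  6 14  5  7  2 16 11
S:      6 13  3  2  9 27  8 16  2 43 27
Maximum is 43 (e.g. 6 + 7 + 14 + 16).

43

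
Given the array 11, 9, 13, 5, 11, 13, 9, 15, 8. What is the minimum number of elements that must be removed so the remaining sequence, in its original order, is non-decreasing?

5

Fewest deletions = n − (longest non-decreasing subsequence).
i:      1  2  3  4  5  6  7  8  9
a[i]:  11  9 13  5 11 13  9 15  8
dp:     1  1  2  1  2  3  2  4  2
max dp = 4, so deletions = 9 − 4 = 5.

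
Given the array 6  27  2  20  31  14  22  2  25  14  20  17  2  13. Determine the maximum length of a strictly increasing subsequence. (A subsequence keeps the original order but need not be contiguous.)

4

Track the smallest tail for each achievable length (strict):
6 → extends → [6]
27 → extends → [6, 27]
2 → replaces 6 → [2, 27]
20 → replaces 27 → [2, 20]
31 → extends → [2, 20, 31]
14 → replaces 20 → [2, 14, 31]
22 → replaces 31 → [2, 14, 22]
2 → already a tail → [2, 14, 22]
25 → extends → [2, 14, 22, 25]
14 → already a tail → [2, 14, 22, 25]
20 → replaces 22 → [2, 14, 20, 25]
17 → replaces 20 → [2, 14, 17, 25]
2 → already a tail → [2, 14, 17, 25]
13 → replaces 14 → [2, 13, 17, 25]
Four tails, so the longest strictly increasing subsequence has length 4 (e.g. 6, 20, 22, 25).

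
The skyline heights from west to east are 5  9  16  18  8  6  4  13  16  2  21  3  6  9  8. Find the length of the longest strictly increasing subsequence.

Track the smallest tail for each achievable length (strict):
5 → extends → [5]
9 → extends → [5, 9]
16 → extends → [5, 9, 16]
18 → extends → [5, 9, 16, 18]
8 → replaces 9 → [5, 8, 16, 18]
6 → replaces 8 → [5, 6, 16, 18]
4 → replaces 5 → [4, 6, 16, 18]
13 → replaces 16 → [4, 6, 13, 18]
16 → replaces 18 → [4, 6, 13, 16]
2 → replaces 4 → [2, 6, 13, 16]
21 → extends → [2, 6, 13, 16, 21]
3 → replaces 6 → [2, 3, 13, 16, 21]
6 → replaces 13 → [2, 3, 6, 16, 21]
9 → replaces 16 → [2, 3, 6, 9, 21]
8 → replaces 9 → [2, 3, 6, 8, 21]
Five tails, so the longest strictly increasing subsequence has length 5 (e.g. 5, 9, 16, 18, 21).

5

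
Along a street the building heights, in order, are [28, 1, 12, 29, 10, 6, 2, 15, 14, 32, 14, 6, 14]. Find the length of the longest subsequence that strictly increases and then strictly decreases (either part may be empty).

6

inc[i] = longest strictly increasing subsequence ending at i; dec[i] = longest strictly decreasing subsequence starting at i:
i:      1  2  3  4  5  6  7  8  9 10 11 12 13
a[i]:  28  1 12 29 10  6  2 15 14 32 14  6 14
inc:    1  1  2  3  2  2  2  3  3  4  3  3  4
dec:    5  1  4  4  3  2  1  3  2  3  2  1  1
Best peak at i=4 (value 29): inc=3, dec=4, length 3+4−1 = 6.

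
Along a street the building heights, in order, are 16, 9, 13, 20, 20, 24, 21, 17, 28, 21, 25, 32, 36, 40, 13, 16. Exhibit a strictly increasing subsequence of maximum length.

9, 13, 20, 24, 28, 32, 36, 40

Patience tails give the LIS length; then backtrack through the dp parents:
16 → extends → [16]
9 → replaces 16 → [9]
13 → extends → [9, 13]
20 → extends → [9, 13, 20]
20 → already a tail → [9, 13, 20]
24 → extends → [9, 13, 20, 24]
21 → replaces 24 → [9, 13, 20, 21]
17 → replaces 20 → [9, 13, 17, 21]
28 → extends → [9, 13, 17, 21, 28]
21 → already a tail → [9, 13, 17, 21, 28]
25 → replaces 28 → [9, 13, 17, 21, 25]
32 → extends → [9, 13, 17, 21, 25, 32]
36 → extends → [9, 13, 17, 21, 25, 32, 36]
40 → extends → [9, 13, 17, 21, 25, 32, 36, 40]
13 → already a tail → [9, 13, 17, 21, 25, 32, 36, 40]
16 → replaces 17 → [9, 13, 16, 21, 25, 32, 36, 40]
Length 8; one witness is 9, 13, 20, 24, 28, 32, 36, 40.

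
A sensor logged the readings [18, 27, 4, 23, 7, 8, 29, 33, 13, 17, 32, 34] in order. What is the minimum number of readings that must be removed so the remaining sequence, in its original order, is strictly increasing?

5

Fewest deletions = n − (longest strictly increasing subsequence).
Patience tails:
18 → extends → [18]
27 → extends → [18, 27]
4 → replaces 18 → [4, 27]
23 → replaces 27 → [4, 23]
7 → replaces 23 → [4, 7]
8 → extends → [4, 7, 8]
29 → extends → [4, 7, 8, 29]
33 → extends → [4, 7, 8, 29, 33]
13 → replaces 29 → [4, 7, 8, 13, 33]
17 → replaces 33 → [4, 7, 8, 13, 17]
32 → extends → [4, 7, 8, 13, 17, 32]
34 → extends → [4, 7, 8, 13, 17, 32, 34]
Longest strictly increasing subsequence has length 7, so deletions = 12 − 7 = 5.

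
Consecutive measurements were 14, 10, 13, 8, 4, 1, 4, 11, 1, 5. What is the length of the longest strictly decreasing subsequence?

Negate each value so 'decreasing' becomes 'increasing', then run patience tails on the negated sequence:
-14 → extends → [-14]
-10 → extends → [-14, -10]
-13 → replaces -10 → [-14, -13]
-8 → extends → [-14, -13, -8]
-4 → extends → [-14, -13, -8, -4]
-1 → extends → [-14, -13, -8, -4, -1]
-4 → already a tail → [-14, -13, -8, -4, -1]
-11 → replaces -8 → [-14, -13, -11, -4, -1]
-1 → already a tail → [-14, -13, -11, -4, -1]
-5 → replaces -4 → [-14, -13, -11, -5, -1]
Five tails, so the longest strictly decreasing subsequence of the original has length 5.

5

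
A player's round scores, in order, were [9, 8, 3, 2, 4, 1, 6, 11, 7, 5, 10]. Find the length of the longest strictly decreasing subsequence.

5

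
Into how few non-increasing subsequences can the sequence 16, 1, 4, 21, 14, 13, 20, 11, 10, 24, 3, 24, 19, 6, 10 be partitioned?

The minimum number of non-increasing subsequences covering a sequence equals the length of its longest strictly increasing subsequence.
LIS length is 5 (e.g. 1, 4, 14, 20, 24), so 5 piles are needed.

5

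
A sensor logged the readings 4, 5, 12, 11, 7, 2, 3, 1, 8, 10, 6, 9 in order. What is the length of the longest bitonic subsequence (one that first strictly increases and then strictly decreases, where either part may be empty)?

inc[i] = longest strictly increasing subsequence ending at i; dec[i] = longest strictly decreasing subsequence starting at i:
i:      1  2  3  4  5  6  7  8  9 10 11 12
a[i]:   4  5 12 11  7  2  3  1  8 10  6  9
inc:    1  2  3  3  3  1  2  1  4  5  3  5
dec:    3  3  5  4  3  2  2  1  2  2  1  1
Best peak at i=3 (value 12): inc=3, dec=5, length 3+5−1 = 7.

7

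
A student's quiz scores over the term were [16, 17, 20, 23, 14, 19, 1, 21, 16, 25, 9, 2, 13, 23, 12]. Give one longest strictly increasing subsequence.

16, 17, 20, 23, 25

Patience tails give the LIS length; then backtrack through the dp parents:
16 → extends → [16]
17 → extends → [16, 17]
20 → extends → [16, 17, 20]
23 → extends → [16, 17, 20, 23]
14 → replaces 16 → [14, 17, 20, 23]
19 → replaces 20 → [14, 17, 19, 23]
1 → replaces 14 → [1, 17, 19, 23]
21 → replaces 23 → [1, 17, 19, 21]
16 → replaces 17 → [1, 16, 19, 21]
25 → extends → [1, 16, 19, 21, 25]
9 → replaces 16 → [1, 9, 19, 21, 25]
2 → replaces 9 → [1, 2, 19, 21, 25]
13 → replaces 19 → [1, 2, 13, 21, 25]
23 → replaces 25 → [1, 2, 13, 21, 23]
12 → replaces 13 → [1, 2, 12, 21, 23]
Length 5; one witness is 16, 17, 20, 23, 25.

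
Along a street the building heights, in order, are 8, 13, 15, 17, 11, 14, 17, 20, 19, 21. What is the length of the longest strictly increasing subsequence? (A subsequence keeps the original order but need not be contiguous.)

6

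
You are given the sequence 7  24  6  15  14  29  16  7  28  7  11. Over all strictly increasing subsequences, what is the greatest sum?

Let S[i] be the best sum of a strictly increasing subsequence ending at i:
i:      1  2  3  4  5  6  7  8  9 10 11
a[i]:   7 24  6 15 14 29 16  7 28  7 11
S:      7 31  6 22 21 60 38 13 66 13 24
Maximum is 66 (e.g. 7 + 15 + 16 + 28).

66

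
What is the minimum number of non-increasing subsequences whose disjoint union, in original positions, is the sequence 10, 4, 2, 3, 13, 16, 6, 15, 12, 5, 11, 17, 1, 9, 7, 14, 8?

5

Place each on the leftmost legal pile:
10 → new pile 1 (tops now [10])
4 → pile 1 (tops now [4])
2 → pile 1 (tops now [2])
3 → new pile 2 (tops now [2, 3])
13 → new pile 3 (tops now [2, 3, 13])
16 → new pile 4 (tops now [2, 3, 13, 16])
6 → pile 3 (tops now [2, 3, 6, 16])
15 → pile 4 (tops now [2, 3, 6, 15])
12 → pile 4 (tops now [2, 3, 6, 12])
5 → pile 3 (tops now [2, 3, 5, 12])
11 → pile 4 (tops now [2, 3, 5, 11])
17 → new pile 5 (tops now [2, 3, 5, 11, 17])
1 → pile 1 (tops now [1, 3, 5, 11, 17])
9 → pile 4 (tops now [1, 3, 5, 9, 17])
7 → pile 4 (tops now [1, 3, 5, 7, 17])
14 → pile 5 (tops now [1, 3, 5, 7, 14])
8 → pile 5 (tops now [1, 3, 5, 7, 8])
Five piles.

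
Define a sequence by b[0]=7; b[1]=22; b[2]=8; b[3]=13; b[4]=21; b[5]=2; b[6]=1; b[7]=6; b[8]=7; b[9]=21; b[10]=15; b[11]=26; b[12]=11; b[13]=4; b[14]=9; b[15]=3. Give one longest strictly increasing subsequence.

7, 8, 13, 21, 26

Patience tails give the LIS length; then backtrack through the dp parents:
7 → extends → [7]
22 → extends → [7, 22]
8 → replaces 22 → [7, 8]
13 → extends → [7, 8, 13]
21 → extends → [7, 8, 13, 21]
2 → replaces 7 → [2, 8, 13, 21]
1 → replaces 2 → [1, 8, 13, 21]
6 → replaces 8 → [1, 6, 13, 21]
7 → replaces 13 → [1, 6, 7, 21]
21 → already a tail → [1, 6, 7, 21]
15 → replaces 21 → [1, 6, 7, 15]
26 → extends → [1, 6, 7, 15, 26]
11 → replaces 15 → [1, 6, 7, 11, 26]
4 → replaces 6 → [1, 4, 7, 11, 26]
9 → replaces 11 → [1, 4, 7, 9, 26]
3 → replaces 4 → [1, 3, 7, 9, 26]
Length 5; one witness is 7, 8, 13, 21, 26.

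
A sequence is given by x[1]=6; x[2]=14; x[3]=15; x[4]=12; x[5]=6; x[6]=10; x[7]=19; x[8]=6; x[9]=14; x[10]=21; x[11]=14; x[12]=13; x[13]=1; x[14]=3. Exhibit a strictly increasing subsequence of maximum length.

6, 14, 15, 19, 21

Patience tails give the LIS length; then backtrack through the dp parents:
6 → extends → [6]
14 → extends → [6, 14]
15 → extends → [6, 14, 15]
12 → replaces 14 → [6, 12, 15]
6 → already a tail → [6, 12, 15]
10 → replaces 12 → [6, 10, 15]
19 → extends → [6, 10, 15, 19]
6 → already a tail → [6, 10, 15, 19]
14 → replaces 15 → [6, 10, 14, 19]
21 → extends → [6, 10, 14, 19, 21]
14 → already a tail → [6, 10, 14, 19, 21]
13 → replaces 14 → [6, 10, 13, 19, 21]
1 → replaces 6 → [1, 10, 13, 19, 21]
3 → replaces 10 → [1, 3, 13, 19, 21]
Length 5; one witness is 6, 14, 15, 19, 21.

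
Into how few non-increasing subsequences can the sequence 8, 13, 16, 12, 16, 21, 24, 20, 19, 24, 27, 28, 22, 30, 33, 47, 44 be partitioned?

The minimum number of non-increasing subsequences covering a sequence equals the length of its longest strictly increasing subsequence.
LIS length is 10 (e.g. 8, 13, 16, 21, 24, 27, 28, 30, 33, 47), so 10 piles are needed.

10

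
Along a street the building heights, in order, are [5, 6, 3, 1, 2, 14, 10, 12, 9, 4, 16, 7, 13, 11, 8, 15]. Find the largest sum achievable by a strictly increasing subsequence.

Let S[i] be the best sum of a strictly increasing subsequence ending at i:
i:      1  2  3  4  5  6  7  8  9 10 11 12 13 14 15 16
a[i]:   5  6  3  1  2 14 10 12  9  4 16  7 13 11  8 15
S:      5 11  3  1  3 25 21 33 20  7 49 18 46 32 26 61
Maximum is 61 (e.g. 5 + 6 + 10 + 12 + 13 + 15).

61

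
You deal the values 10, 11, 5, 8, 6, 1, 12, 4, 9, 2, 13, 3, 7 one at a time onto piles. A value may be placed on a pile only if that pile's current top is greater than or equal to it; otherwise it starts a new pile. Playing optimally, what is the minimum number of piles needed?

4

Place each on the leftmost legal pile:
10 → new pile 1 (tops now [10])
11 → new pile 2 (tops now [10, 11])
5 → pile 1 (tops now [5, 11])
8 → pile 2 (tops now [5, 8])
6 → pile 2 (tops now [5, 6])
1 → pile 1 (tops now [1, 6])
12 → new pile 3 (tops now [1, 6, 12])
4 → pile 2 (tops now [1, 4, 12])
9 → pile 3 (tops now [1, 4, 9])
2 → pile 2 (tops now [1, 2, 9])
13 → new pile 4 (tops now [1, 2, 9, 13])
3 → pile 3 (tops now [1, 2, 3, 13])
7 → pile 4 (tops now [1, 2, 3, 7])
Four piles.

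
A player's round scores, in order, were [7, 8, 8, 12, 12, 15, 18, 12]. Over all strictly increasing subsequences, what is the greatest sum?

Let S[i] be the best sum of a strictly increasing subsequence ending at i:
i:      1  2  3  4  5  6  7  8
a[i]:   7  8  8 12 12 15 18 12
S:      7 15 15 27 27 42 60 27
Maximum is 60 (e.g. 7 + 8 + 12 + 15 + 18).

60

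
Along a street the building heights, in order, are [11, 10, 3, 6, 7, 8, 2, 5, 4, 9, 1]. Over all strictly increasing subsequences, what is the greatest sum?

33

Let S[i] be the best sum of a strictly increasing subsequence ending at i:
i:      1  2  3  4  5  6  7  8  9 10 11
a[i]:  11 10  3  6  7  8  2  5  4  9  1
S:     11 10  3  9 16 24  2  8  7 33  1
Maximum is 33 (e.g. 3 + 6 + 7 + 8 + 9).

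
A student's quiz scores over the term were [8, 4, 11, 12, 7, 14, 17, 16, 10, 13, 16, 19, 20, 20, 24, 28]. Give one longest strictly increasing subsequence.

8, 11, 12, 14, 17, 19, 20, 24, 28

Patience tails give the LIS length; then backtrack through the dp parents:
8 → extends → [8]
4 → replaces 8 → [4]
11 → extends → [4, 11]
12 → extends → [4, 11, 12]
7 → replaces 11 → [4, 7, 12]
14 → extends → [4, 7, 12, 14]
17 → extends → [4, 7, 12, 14, 17]
16 → replaces 17 → [4, 7, 12, 14, 16]
10 → replaces 12 → [4, 7, 10, 14, 16]
13 → replaces 14 → [4, 7, 10, 13, 16]
16 → already a tail → [4, 7, 10, 13, 16]
19 → extends → [4, 7, 10, 13, 16, 19]
20 → extends → [4, 7, 10, 13, 16, 19, 20]
20 → already a tail → [4, 7, 10, 13, 16, 19, 20]
24 → extends → [4, 7, 10, 13, 16, 19, 20, 24]
28 → extends → [4, 7, 10, 13, 16, 19, 20, 24, 28]
Length 9; one witness is 8, 11, 12, 14, 17, 19, 20, 24, 28.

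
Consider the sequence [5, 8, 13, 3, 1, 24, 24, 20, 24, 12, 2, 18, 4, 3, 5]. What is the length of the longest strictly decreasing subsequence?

5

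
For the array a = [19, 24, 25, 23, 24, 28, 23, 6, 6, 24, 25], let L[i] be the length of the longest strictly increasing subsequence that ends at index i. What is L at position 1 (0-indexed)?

2

dp[i] = 1 + max{dp[j] : j<i, a[j]<a[i]} (or 1 if no such j):
i:      0  1  2  3  4  5  6  7  8  9 10
a[i]:  19 24 25 23 24 28 23  6  6 24 25
dp:     1  2  3  2  3  4  2  1  1  3  4
At index 1 the value is 2.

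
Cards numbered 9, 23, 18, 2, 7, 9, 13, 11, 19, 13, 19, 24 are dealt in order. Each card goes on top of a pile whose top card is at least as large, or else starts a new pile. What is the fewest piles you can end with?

The minimum number of non-increasing subsequences covering a sequence equals the length of its longest strictly increasing subsequence.
LIS length is 7 (e.g. 2, 7, 9, 11, 13, 19, 24), so 7 piles are needed.

7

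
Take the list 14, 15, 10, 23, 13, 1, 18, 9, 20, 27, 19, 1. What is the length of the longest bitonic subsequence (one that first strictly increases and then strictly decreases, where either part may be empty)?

7

inc[i] = longest strictly increasing subsequence ending at i; dec[i] = longest strictly decreasing subsequence starting at i:
i:      1  2  3  4  5  6  7  8  9 10 11 12
a[i]:  14 15 10 23 13  1 18  9 20 27 19  1
inc:    1  2  1  3  2  1  3  2  4  5  4  1
dec:    4  4  3  4  3  1  3  2  3  3  2  1
Best peak at i=10 (value 27): inc=5, dec=3, length 5+3−1 = 7.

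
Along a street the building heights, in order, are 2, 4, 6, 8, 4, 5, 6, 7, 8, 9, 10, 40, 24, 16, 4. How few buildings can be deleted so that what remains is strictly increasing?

6

Fewest deletions = n − (longest strictly increasing subsequence).
Patience tails:
2 → extends → [2]
4 → extends → [2, 4]
6 → extends → [2, 4, 6]
8 → extends → [2, 4, 6, 8]
4 → already a tail → [2, 4, 6, 8]
5 → replaces 6 → [2, 4, 5, 8]
6 → replaces 8 → [2, 4, 5, 6]
7 → extends → [2, 4, 5, 6, 7]
8 → extends → [2, 4, 5, 6, 7, 8]
9 → extends → [2, 4, 5, 6, 7, 8, 9]
10 → extends → [2, 4, 5, 6, 7, 8, 9, 10]
40 → extends → [2, 4, 5, 6, 7, 8, 9, 10, 40]
24 → replaces 40 → [2, 4, 5, 6, 7, 8, 9, 10, 24]
16 → replaces 24 → [2, 4, 5, 6, 7, 8, 9, 10, 16]
4 → already a tail → [2, 4, 5, 6, 7, 8, 9, 10, 16]
Longest strictly increasing subsequence has length 9, so deletions = 15 − 9 = 6.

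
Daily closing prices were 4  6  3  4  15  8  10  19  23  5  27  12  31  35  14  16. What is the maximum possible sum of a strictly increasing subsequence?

163

Let S[i] be the best sum of a strictly increasing subsequence ending at i:
i:       1   2   3   4   5   6   7   8   9  10  11  12  13  14  15  16
a[i]:    4   6   3   4  15   8  10  19  23   5  27  12  31  35  14  16
S:       4  10   3   7  25  18  28  47  70  12  97  40 128 163  54  70
Maximum is 163 (e.g. 4 + 6 + 8 + 10 + 19 + 23 + 27 + 31 + 35).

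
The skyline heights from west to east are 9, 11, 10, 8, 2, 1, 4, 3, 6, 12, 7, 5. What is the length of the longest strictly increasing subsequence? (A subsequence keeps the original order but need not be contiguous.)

4

Let dp[i] be the length of the longest such subsequence ending at index i:
i:      1  2  3  4  5  6  7  8  9 10 11 12
a[i]:   9 11 10  8  2  1  4  3  6 12  7  5
dp:     1  2  2  1  1  1  2  2  3  4  4  3
Maximum dp value is 4.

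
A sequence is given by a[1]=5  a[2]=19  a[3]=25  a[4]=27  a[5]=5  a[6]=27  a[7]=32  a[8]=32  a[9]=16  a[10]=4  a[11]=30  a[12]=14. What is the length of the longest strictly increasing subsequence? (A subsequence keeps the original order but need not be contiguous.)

5

Track the smallest tail for each achievable length (strict):
5 → extends → [5]
19 → extends → [5, 19]
25 → extends → [5, 19, 25]
27 → extends → [5, 19, 25, 27]
5 → already a tail → [5, 19, 25, 27]
27 → already a tail → [5, 19, 25, 27]
32 → extends → [5, 19, 25, 27, 32]
32 → already a tail → [5, 19, 25, 27, 32]
16 → replaces 19 → [5, 16, 25, 27, 32]
4 → replaces 5 → [4, 16, 25, 27, 32]
30 → replaces 32 → [4, 16, 25, 27, 30]
14 → replaces 16 → [4, 14, 25, 27, 30]
Five tails, so the longest strictly increasing subsequence has length 5 (e.g. 5, 19, 25, 27, 32).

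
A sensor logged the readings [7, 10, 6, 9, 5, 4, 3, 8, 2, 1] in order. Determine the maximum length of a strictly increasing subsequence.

2

Track the smallest tail for each achievable length (strict):
7 → extends → [7]
10 → extends → [7, 10]
6 → replaces 7 → [6, 10]
9 → replaces 10 → [6, 9]
5 → replaces 6 → [5, 9]
4 → replaces 5 → [4, 9]
3 → replaces 4 → [3, 9]
8 → replaces 9 → [3, 8]
2 → replaces 3 → [2, 8]
1 → replaces 2 → [1, 8]
Two tails, so the longest strictly increasing subsequence has length 2 (e.g. 7, 10).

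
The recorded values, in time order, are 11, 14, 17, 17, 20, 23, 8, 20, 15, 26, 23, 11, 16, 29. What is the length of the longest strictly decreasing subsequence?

Negate each value so 'decreasing' becomes 'increasing', then run patience tails on the negated sequence:
-11 → extends → [-11]
-14 → replaces -11 → [-14]
-17 → replaces -14 → [-17]
-17 → already a tail → [-17]
-20 → replaces -17 → [-20]
-23 → replaces -20 → [-23]
-8 → extends → [-23, -8]
-20 → replaces -8 → [-23, -20]
-15 → extends → [-23, -20, -15]
-26 → replaces -23 → [-26, -20, -15]
-23 → replaces -20 → [-26, -23, -15]
-11 → extends → [-26, -23, -15, -11]
-16 → replaces -15 → [-26, -23, -16, -11]
-29 → replaces -26 → [-29, -23, -16, -11]
Four tails, so the longest strictly decreasing subsequence of the original has length 4.

4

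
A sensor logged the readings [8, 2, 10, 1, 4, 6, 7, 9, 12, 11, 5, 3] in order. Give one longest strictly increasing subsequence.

2, 4, 6, 7, 9, 12

Patience tails give the LIS length; then backtrack through the dp parents:
8 → extends → [8]
2 → replaces 8 → [2]
10 → extends → [2, 10]
1 → replaces 2 → [1, 10]
4 → replaces 10 → [1, 4]
6 → extends → [1, 4, 6]
7 → extends → [1, 4, 6, 7]
9 → extends → [1, 4, 6, 7, 9]
12 → extends → [1, 4, 6, 7, 9, 12]
11 → replaces 12 → [1, 4, 6, 7, 9, 11]
5 → replaces 6 → [1, 4, 5, 7, 9, 11]
3 → replaces 4 → [1, 3, 5, 7, 9, 11]
Length 6; one witness is 2, 4, 6, 7, 9, 12.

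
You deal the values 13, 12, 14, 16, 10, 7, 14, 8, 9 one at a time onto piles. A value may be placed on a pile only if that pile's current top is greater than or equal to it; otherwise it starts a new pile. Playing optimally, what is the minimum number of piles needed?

3

Place each on the leftmost legal pile:
13 → new pile 1 (tops now [13])
12 → pile 1 (tops now [12])
14 → new pile 2 (tops now [12, 14])
16 → new pile 3 (tops now [12, 14, 16])
10 → pile 1 (tops now [10, 14, 16])
7 → pile 1 (tops now [7, 14, 16])
14 → pile 2 (tops now [7, 14, 16])
8 → pile 2 (tops now [7, 8, 16])
9 → pile 3 (tops now [7, 8, 9])
Three piles.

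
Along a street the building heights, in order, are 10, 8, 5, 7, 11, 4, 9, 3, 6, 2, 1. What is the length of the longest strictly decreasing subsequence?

7

Negate each value so 'decreasing' becomes 'increasing', then run patience tails on the negated sequence:
-10 → extends → [-10]
-8 → extends → [-10, -8]
-5 → extends → [-10, -8, -5]
-7 → replaces -5 → [-10, -8, -7]
-11 → replaces -10 → [-11, -8, -7]
-4 → extends → [-11, -8, -7, -4]
-9 → replaces -8 → [-11, -9, -7, -4]
-3 → extends → [-11, -9, -7, -4, -3]
-6 → replaces -4 → [-11, -9, -7, -6, -3]
-2 → extends → [-11, -9, -7, -6, -3, -2]
-1 → extends → [-11, -9, -7, -6, -3, -2, -1]
Seven tails, so the longest strictly decreasing subsequence of the original has length 7.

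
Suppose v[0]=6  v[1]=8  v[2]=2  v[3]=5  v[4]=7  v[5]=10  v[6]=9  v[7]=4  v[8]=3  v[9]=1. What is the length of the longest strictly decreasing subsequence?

Negate each value so 'decreasing' becomes 'increasing', then run patience tails on the negated sequence:
-6 → extends → [-6]
-8 → replaces -6 → [-8]
-2 → extends → [-8, -2]
-5 → replaces -2 → [-8, -5]
-7 → replaces -5 → [-8, -7]
-10 → replaces -8 → [-10, -7]
-9 → replaces -7 → [-10, -9]
-4 → extends → [-10, -9, -4]
-3 → extends → [-10, -9, -4, -3]
-1 → extends → [-10, -9, -4, -3, -1]
Five tails, so the longest strictly decreasing subsequence of the original has length 5.

5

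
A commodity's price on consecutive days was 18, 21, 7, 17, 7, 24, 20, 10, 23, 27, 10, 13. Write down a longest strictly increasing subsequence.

Patience tails give the LIS length; then backtrack through the dp parents:
18 → extends → [18]
21 → extends → [18, 21]
7 → replaces 18 → [7, 21]
17 → replaces 21 → [7, 17]
7 → already a tail → [7, 17]
24 → extends → [7, 17, 24]
20 → replaces 24 → [7, 17, 20]
10 → replaces 17 → [7, 10, 20]
23 → extends → [7, 10, 20, 23]
27 → extends → [7, 10, 20, 23, 27]
10 → already a tail → [7, 10, 20, 23, 27]
13 → replaces 20 → [7, 10, 13, 23, 27]
Length 5; one witness is 7, 17, 20, 23, 27.

7, 17, 20, 23, 27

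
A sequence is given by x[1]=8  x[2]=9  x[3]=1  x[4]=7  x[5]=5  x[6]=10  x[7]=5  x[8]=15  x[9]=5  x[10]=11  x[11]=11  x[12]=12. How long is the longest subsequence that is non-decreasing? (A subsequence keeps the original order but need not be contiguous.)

7

Let dp[i] be the length of the longest such subsequence ending at index i:
i:      1  2  3  4  5  6  7  8  9 10 11 12
x[i]:   8  9  1  7  5 10  5 15  5 11 11 12
dp:     1  2  1  2  2  3  3  4  4  5  6  7
Maximum dp value is 7.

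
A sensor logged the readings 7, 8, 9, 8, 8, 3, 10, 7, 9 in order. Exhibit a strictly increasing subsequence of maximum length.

Patience tails give the LIS length; then backtrack through the dp parents:
7 → extends → [7]
8 → extends → [7, 8]
9 → extends → [7, 8, 9]
8 → already a tail → [7, 8, 9]
8 → already a tail → [7, 8, 9]
3 → replaces 7 → [3, 8, 9]
10 → extends → [3, 8, 9, 10]
7 → replaces 8 → [3, 7, 9, 10]
9 → already a tail → [3, 7, 9, 10]
Length 4; one witness is 7, 8, 9, 10.

7, 8, 9, 10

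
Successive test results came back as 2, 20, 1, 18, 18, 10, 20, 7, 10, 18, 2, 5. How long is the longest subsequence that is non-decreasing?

Track the smallest tail for each achievable length (allowing ties):
2 → extends → [2]
20 → extends → [2, 20]
1 → replaces 2 → [1, 20]
18 → replaces 20 → [1, 18]
18 → extends → [1, 18, 18]
10 → replaces 18 → [1, 10, 18]
20 → extends → [1, 10, 18, 20]
7 → replaces 10 → [1, 7, 18, 20]
10 → replaces 18 → [1, 7, 10, 20]
18 → replaces 20 → [1, 7, 10, 18]
2 → replaces 7 → [1, 2, 10, 18]
5 → replaces 10 → [1, 2, 5, 18]
Four tails, so the longest non-decreasing subsequence has length 4 (e.g. 2, 18, 18, 20).

4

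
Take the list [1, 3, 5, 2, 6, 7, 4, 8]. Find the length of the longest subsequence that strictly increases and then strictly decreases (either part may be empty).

6

inc[i] = longest strictly increasing subsequence ending at i; dec[i] = longest strictly decreasing subsequence starting at i:
i:     1 2 3 4 5 6 7 8
a[i]:  1 3 5 2 6 7 4 8
inc:   1 2 3 2 4 5 3 6
dec:   1 2 2 1 2 2 1 1
Best peak at i=6 (value 7): inc=5, dec=2, length 5+2−1 = 6.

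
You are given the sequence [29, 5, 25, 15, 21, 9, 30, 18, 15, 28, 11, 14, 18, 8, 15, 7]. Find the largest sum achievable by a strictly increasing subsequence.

Let S[i] be the best sum of a strictly increasing subsequence ending at i:
i:      1  2  3  4  5  6  7  8  9 10 11 12 13 14 15 16
a[i]:  29  5 25 15 21  9 30 18 15 28 11 14 18  8 15  7
S:     29  5 30 20 41 14 71 38 29 69 25 39 57 13 54 12
Maximum is 71 (e.g. 5 + 15 + 21 + 30).

71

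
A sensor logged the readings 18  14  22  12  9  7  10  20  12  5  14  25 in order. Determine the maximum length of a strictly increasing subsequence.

5

Track the smallest tail for each achievable length (strict):
18 → extends → [18]
14 → replaces 18 → [14]
22 → extends → [14, 22]
12 → replaces 14 → [12, 22]
9 → replaces 12 → [9, 22]
7 → replaces 9 → [7, 22]
10 → replaces 22 → [7, 10]
20 → extends → [7, 10, 20]
12 → replaces 20 → [7, 10, 12]
5 → replaces 7 → [5, 10, 12]
14 → extends → [5, 10, 12, 14]
25 → extends → [5, 10, 12, 14, 25]
Five tails, so the longest strictly increasing subsequence has length 5 (e.g. 9, 10, 12, 14, 25).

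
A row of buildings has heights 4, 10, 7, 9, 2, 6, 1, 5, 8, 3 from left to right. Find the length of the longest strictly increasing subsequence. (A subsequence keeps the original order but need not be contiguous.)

Let dp[i] be the length of the longest such subsequence ending at index i:
i:      1  2  3  4  5  6  7  8  9 10
a[i]:   4 10  7  9  2  6  1  5  8  3
dp:     1  2  2  3  1  2  1  2  3  2
Maximum dp value is 3.

3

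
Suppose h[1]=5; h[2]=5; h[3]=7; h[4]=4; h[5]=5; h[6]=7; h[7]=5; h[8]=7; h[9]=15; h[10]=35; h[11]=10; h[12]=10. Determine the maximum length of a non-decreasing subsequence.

Let dp[i] be the length of the longest such subsequence ending at index i:
i:      1  2  3  4  5  6  7  8  9 10 11 12
h[i]:   5  5  7  4  5  7  5  7 15 35 10 10
dp:     1  2  3  1  3  4  4  5  6  7  6  7
Maximum dp value is 7.

7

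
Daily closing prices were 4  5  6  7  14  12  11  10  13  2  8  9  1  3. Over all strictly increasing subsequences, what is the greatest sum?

Let S[i] be the best sum of a strictly increasing subsequence ending at i:
i:      1  2  3  4  5  6  7  8  9 10 11 12 13 14
a[i]:   4  5  6  7 14 12 11 10 13  2  8  9  1  3
S:      4  9 15 22 36 34 33 32 47  2 30 39  1  5
Maximum is 47 (e.g. 4 + 5 + 6 + 7 + 12 + 13).

47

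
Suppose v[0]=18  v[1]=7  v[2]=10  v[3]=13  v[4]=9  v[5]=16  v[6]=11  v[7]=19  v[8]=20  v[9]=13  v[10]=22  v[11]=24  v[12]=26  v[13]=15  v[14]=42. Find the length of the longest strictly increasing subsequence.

Track the smallest tail for each achievable length (strict):
18 → extends → [18]
7 → replaces 18 → [7]
10 → extends → [7, 10]
13 → extends → [7, 10, 13]
9 → replaces 10 → [7, 9, 13]
16 → extends → [7, 9, 13, 16]
11 → replaces 13 → [7, 9, 11, 16]
19 → extends → [7, 9, 11, 16, 19]
20 → extends → [7, 9, 11, 16, 19, 20]
13 → replaces 16 → [7, 9, 11, 13, 19, 20]
22 → extends → [7, 9, 11, 13, 19, 20, 22]
24 → extends → [7, 9, 11, 13, 19, 20, 22, 24]
26 → extends → [7, 9, 11, 13, 19, 20, 22, 24, 26]
15 → replaces 19 → [7, 9, 11, 13, 15, 20, 22, 24, 26]
42 → extends → [7, 9, 11, 13, 15, 20, 22, 24, 26, 42]
Ten tails, so the longest strictly increasing subsequence has length 10 (e.g. 7, 10, 13, 16, 19, 20, 22, 24, 26, 42).

10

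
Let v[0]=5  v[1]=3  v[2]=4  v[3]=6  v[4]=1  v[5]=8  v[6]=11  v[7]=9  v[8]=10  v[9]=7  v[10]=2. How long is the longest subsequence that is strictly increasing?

6

Let dp[i] be the length of the longest such subsequence ending at index i:
i:      0  1  2  3  4  5  6  7  8  9 10
v[i]:   5  3  4  6  1  8 11  9 10  7  2
dp:     1  1  2  3  1  4  5  5  6  4  2
Maximum dp value is 6.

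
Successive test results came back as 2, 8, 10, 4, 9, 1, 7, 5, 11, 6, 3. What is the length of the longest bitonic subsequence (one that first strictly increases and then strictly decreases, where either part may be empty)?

inc[i] = longest strictly increasing subsequence ending at i; dec[i] = longest strictly decreasing subsequence starting at i:
i:      1  2  3  4  5  6  7  8  9 10 11
a[i]:   2  8 10  4  9  1  7  5 11  6  3
inc:    1  2  3  2  3  1  3  3  4  4  2
dec:    2  4  5  2  4  1  3  2  3  2  1
Best peak at i=3 (value 10): inc=3, dec=5, length 3+5−1 = 7.

7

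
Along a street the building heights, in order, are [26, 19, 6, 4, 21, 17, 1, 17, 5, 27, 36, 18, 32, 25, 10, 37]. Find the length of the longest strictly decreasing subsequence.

5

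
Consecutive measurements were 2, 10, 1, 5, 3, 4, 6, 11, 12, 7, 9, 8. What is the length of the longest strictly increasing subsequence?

Track the smallest tail for each achievable length (strict):
2 → extends → [2]
10 → extends → [2, 10]
1 → replaces 2 → [1, 10]
5 → replaces 10 → [1, 5]
3 → replaces 5 → [1, 3]
4 → extends → [1, 3, 4]
6 → extends → [1, 3, 4, 6]
11 → extends → [1, 3, 4, 6, 11]
12 → extends → [1, 3, 4, 6, 11, 12]
7 → replaces 11 → [1, 3, 4, 6, 7, 12]
9 → replaces 12 → [1, 3, 4, 6, 7, 9]
8 → replaces 9 → [1, 3, 4, 6, 7, 8]
Six tails, so the longest strictly increasing subsequence has length 6 (e.g. 2, 3, 4, 6, 11, 12).

6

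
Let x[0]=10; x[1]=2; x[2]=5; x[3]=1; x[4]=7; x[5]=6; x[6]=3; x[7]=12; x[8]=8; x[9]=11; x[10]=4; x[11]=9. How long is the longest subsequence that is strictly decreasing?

4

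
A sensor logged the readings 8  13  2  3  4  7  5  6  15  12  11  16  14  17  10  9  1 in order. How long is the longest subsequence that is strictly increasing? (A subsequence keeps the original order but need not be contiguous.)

8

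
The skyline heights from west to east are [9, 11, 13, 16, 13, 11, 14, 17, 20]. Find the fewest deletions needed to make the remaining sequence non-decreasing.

Fewest deletions = n − (longest non-decreasing subsequence).
Patience tails:
9 → extends → [9]
11 → extends → [9, 11]
13 → extends → [9, 11, 13]
16 → extends → [9, 11, 13, 16]
13 → replaces 16 → [9, 11, 13, 13]
11 → replaces 13 → [9, 11, 11, 13]
14 → extends → [9, 11, 11, 13, 14]
17 → extends → [9, 11, 11, 13, 14, 17]
20 → extends → [9, 11, 11, 13, 14, 17, 20]
Longest non-decreasing subsequence has length 7, so deletions = 9 − 7 = 2.

2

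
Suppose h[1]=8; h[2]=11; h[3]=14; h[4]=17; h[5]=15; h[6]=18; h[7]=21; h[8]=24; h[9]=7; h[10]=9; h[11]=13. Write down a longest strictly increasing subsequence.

8, 11, 14, 17, 18, 21, 24

Patience tails give the LIS length; then backtrack through the dp parents:
8 → extends → [8]
11 → extends → [8, 11]
14 → extends → [8, 11, 14]
17 → extends → [8, 11, 14, 17]
15 → replaces 17 → [8, 11, 14, 15]
18 → extends → [8, 11, 14, 15, 18]
21 → extends → [8, 11, 14, 15, 18, 21]
24 → extends → [8, 11, 14, 15, 18, 21, 24]
7 → replaces 8 → [7, 11, 14, 15, 18, 21, 24]
9 → replaces 11 → [7, 9, 14, 15, 18, 21, 24]
13 → replaces 14 → [7, 9, 13, 15, 18, 21, 24]
Length 7; one witness is 8, 11, 14, 17, 18, 21, 24.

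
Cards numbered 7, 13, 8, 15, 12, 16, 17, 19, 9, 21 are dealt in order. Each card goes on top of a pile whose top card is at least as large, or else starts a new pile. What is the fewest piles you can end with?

The minimum number of non-increasing subsequences covering a sequence equals the length of its longest strictly increasing subsequence.
LIS length is 7 (e.g. 7, 13, 15, 16, 17, 19, 21), so 7 piles are needed.

7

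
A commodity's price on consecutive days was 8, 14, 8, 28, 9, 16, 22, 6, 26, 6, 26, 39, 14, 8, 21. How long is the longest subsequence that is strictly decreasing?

4

Negate each value so 'decreasing' becomes 'increasing', then run patience tails on the negated sequence:
-8 → extends → [-8]
-14 → replaces -8 → [-14]
-8 → extends → [-14, -8]
-28 → replaces -14 → [-28, -8]
-9 → replaces -8 → [-28, -9]
-16 → replaces -9 → [-28, -16]
-22 → replaces -16 → [-28, -22]
-6 → extends → [-28, -22, -6]
-26 → replaces -22 → [-28, -26, -6]
-6 → already a tail → [-28, -26, -6]
-26 → already a tail → [-28, -26, -6]
-39 → replaces -28 → [-39, -26, -6]
-14 → replaces -6 → [-39, -26, -14]
-8 → extends → [-39, -26, -14, -8]
-21 → replaces -14 → [-39, -26, -21, -8]
Four tails, so the longest strictly decreasing subsequence of the original has length 4.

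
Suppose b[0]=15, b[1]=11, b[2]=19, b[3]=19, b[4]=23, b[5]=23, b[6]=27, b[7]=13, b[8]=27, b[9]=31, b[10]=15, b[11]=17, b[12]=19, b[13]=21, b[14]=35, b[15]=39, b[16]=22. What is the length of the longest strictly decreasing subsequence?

2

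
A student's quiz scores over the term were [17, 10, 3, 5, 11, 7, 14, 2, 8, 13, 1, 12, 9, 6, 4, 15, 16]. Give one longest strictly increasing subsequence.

Patience tails give the LIS length; then backtrack through the dp parents:
17 → extends → [17]
10 → replaces 17 → [10]
3 → replaces 10 → [3]
5 → extends → [3, 5]
11 → extends → [3, 5, 11]
7 → replaces 11 → [3, 5, 7]
14 → extends → [3, 5, 7, 14]
2 → replaces 3 → [2, 5, 7, 14]
8 → replaces 14 → [2, 5, 7, 8]
13 → extends → [2, 5, 7, 8, 13]
1 → replaces 2 → [1, 5, 7, 8, 13]
12 → replaces 13 → [1, 5, 7, 8, 12]
9 → replaces 12 → [1, 5, 7, 8, 9]
6 → replaces 7 → [1, 5, 6, 8, 9]
4 → replaces 5 → [1, 4, 6, 8, 9]
15 → extends → [1, 4, 6, 8, 9, 15]
16 → extends → [1, 4, 6, 8, 9, 15, 16]
Length 7; one witness is 3, 5, 7, 8, 13, 15, 16.

3, 5, 7, 8, 13, 15, 16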